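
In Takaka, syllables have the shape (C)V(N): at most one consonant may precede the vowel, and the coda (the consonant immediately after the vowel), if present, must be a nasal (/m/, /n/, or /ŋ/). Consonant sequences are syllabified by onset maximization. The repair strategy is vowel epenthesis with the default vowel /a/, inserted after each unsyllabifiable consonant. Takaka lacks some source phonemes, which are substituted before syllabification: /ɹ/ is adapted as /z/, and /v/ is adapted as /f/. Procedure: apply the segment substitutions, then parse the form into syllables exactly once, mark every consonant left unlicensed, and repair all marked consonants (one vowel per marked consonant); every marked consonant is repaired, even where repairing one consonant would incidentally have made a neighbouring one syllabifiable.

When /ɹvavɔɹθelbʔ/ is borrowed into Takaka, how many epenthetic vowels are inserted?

5

After substitution the input is /zfafɔzθelbʔ/.
The unsyllabifiable consonants are /z/, /z/, /l/, /b/, /ʔ/; each receives one epenthetic vowel.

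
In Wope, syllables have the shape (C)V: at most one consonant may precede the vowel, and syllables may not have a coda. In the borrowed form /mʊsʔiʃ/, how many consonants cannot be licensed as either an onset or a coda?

The consonants /s/, /ʃ/ cannot be parsed into a legal (C)V syllable (no codas are permitted; onsets are limited to one consonant).

2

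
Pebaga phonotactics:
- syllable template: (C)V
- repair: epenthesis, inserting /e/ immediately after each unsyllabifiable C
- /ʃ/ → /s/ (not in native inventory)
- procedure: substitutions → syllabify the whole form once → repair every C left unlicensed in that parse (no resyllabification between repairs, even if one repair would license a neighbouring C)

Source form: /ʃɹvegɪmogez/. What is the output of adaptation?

Substitution: /ʃ/ → /s/, giving /sɹvegɪmogez/.
Syllabifying with onset maximization leaves /s/, /ɹ/, /z/ stranded (no codas are permitted; onsets are limited to one consonant).
Inserting the epenthetic vowel yields /s/ → /se/, /ɹ/ → /ɹe/, /z/ → /ze/.

seɹevegɪmogeze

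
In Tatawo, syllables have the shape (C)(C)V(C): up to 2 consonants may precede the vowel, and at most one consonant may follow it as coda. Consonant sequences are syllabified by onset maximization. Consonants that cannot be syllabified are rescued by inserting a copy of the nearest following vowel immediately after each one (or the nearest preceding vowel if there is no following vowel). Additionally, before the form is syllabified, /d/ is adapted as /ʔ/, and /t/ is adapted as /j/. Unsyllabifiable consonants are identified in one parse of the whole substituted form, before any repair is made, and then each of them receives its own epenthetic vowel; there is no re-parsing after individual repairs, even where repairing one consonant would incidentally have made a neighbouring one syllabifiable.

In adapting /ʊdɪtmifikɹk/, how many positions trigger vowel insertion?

After substitution the input is /ʊʔɪjmifikɹk/.
The unsyllabifiable consonants are /ɹ/, /k/; each receives one epenthetic vowel.

2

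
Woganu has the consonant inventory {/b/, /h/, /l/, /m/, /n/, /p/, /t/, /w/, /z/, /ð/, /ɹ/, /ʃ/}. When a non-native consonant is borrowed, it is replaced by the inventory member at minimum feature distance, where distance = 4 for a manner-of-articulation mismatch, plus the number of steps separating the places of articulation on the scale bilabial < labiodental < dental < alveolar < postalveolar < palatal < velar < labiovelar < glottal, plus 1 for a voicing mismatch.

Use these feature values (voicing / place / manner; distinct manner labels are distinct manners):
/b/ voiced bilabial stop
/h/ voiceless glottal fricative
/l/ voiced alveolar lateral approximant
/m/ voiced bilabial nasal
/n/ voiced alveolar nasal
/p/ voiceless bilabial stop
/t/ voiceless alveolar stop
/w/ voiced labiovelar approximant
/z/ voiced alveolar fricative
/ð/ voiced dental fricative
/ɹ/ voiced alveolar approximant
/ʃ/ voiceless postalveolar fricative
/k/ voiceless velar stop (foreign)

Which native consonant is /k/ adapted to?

t

/t/ is closest: same manner (stop), place distance 3 (velar→alveolar), same voicing; total 3. Next closest is /h/ at distance 6.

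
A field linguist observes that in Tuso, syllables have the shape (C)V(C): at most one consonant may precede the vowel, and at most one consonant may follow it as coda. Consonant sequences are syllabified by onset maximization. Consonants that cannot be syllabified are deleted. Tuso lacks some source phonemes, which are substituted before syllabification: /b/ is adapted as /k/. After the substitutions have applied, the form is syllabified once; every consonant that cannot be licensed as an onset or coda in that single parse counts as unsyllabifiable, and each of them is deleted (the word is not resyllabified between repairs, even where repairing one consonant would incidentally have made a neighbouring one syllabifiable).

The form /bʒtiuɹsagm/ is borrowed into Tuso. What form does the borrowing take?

Substitution: /b/ → /k/, giving /kʒtiuɹsagm/.
Under (C)V(C), the unsyllabifiable consonants are /k/, /ʒ/, /m/ (at most one coda consonant is licensed; onsets are limited to one consonant).
Deleting the stranded consonants removes /k/, /ʒ/, /m/.

tiuɹsag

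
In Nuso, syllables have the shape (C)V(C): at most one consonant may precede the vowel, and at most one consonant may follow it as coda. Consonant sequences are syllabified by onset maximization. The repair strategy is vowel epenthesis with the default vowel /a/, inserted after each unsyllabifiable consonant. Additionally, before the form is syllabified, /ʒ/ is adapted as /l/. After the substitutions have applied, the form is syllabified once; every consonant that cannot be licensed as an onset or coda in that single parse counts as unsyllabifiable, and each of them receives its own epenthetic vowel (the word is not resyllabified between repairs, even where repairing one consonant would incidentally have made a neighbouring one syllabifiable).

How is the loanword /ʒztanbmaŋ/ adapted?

Substitution: /ʒ/ → /l/, giving /lztanbmaŋ/.
Syllabifying with onset maximization leaves /l/, /z/, /b/ stranded (at most one coda consonant is licensed; onsets are limited to one consonant).
Epenthesis after each stranded consonant: /l/ → /la/, /z/ → /za/, /b/ → /ba/.

lazatanbamaŋ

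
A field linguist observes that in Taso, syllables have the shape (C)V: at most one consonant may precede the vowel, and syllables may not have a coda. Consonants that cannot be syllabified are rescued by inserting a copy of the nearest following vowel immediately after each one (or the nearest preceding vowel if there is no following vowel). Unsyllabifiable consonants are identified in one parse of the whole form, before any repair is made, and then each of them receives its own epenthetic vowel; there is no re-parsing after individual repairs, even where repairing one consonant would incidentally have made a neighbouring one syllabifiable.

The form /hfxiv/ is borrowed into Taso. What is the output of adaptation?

hifixivi

The consonants /h/, /f/, /v/ cannot be parsed into a legal (C)V syllable (no codas are permitted; onsets are limited to one consonant).
Epenthesis after each stranded consonant: /h/ → /hi/, /f/ → /fi/, /v/ → /vi/.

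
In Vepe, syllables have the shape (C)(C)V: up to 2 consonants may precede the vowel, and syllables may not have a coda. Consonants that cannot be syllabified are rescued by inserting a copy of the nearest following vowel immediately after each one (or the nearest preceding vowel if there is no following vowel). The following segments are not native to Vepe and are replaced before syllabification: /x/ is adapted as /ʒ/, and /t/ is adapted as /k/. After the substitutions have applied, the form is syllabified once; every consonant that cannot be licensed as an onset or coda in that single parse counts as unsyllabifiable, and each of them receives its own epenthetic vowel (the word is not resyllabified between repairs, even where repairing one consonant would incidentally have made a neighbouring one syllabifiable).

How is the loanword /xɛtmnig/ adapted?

Substitution: /x/ → /ʒ/, /t/ → /k/, giving /ʒɛkmnig/.
Under (C)(C)V, the unsyllabifiable consonants are /k/, /g/ (no codas are permitted; onsets may contain at most 2 consonants).
Inserting the epenthetic vowel yields /k/ → /ki/, /g/ → /gi/.

ʒɛkimnigi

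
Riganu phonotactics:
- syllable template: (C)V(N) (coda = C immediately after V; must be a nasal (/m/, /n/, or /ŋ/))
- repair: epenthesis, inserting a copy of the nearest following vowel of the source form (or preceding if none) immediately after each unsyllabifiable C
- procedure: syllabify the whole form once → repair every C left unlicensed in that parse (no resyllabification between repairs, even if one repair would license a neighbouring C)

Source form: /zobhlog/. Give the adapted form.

zobohologo

The consonants /b/, /h/, /g/ cannot be parsed into a legal (C)V(N) syllable (only a nasal (/m/, /n/, or /ŋ/) is licensed in coda position; onsets are limited to one consonant).
Inserting the epenthetic vowel yields /b/ → /bo/, /h/ → /ho/, /g/ → /go/.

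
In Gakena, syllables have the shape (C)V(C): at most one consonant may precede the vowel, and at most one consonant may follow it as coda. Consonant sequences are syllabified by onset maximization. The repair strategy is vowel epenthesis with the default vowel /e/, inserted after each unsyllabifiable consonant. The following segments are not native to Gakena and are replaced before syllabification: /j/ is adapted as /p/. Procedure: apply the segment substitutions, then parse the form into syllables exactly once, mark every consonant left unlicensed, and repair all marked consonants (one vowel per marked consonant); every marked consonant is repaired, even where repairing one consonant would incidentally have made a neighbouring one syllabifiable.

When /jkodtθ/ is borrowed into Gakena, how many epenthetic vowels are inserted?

After substitution the input is /pkodtθ/.
The unsyllabifiable consonants are /p/, /t/, /θ/; each receives one epenthetic vowel.

3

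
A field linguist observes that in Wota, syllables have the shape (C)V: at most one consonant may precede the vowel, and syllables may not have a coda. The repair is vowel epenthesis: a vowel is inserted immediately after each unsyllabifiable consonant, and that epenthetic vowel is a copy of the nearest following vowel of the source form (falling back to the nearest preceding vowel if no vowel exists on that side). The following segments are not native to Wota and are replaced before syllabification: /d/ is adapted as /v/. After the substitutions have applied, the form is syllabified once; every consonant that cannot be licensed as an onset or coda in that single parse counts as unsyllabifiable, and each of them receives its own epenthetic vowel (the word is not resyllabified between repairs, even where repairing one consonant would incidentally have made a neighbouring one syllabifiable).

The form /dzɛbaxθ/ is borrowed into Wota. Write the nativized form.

vɛzɛbaxaθa

Substitution: /d/ → /v/, giving /vzɛbaxθ/.
Syllabifying with onset maximization leaves /v/, /x/, /θ/ stranded (no codas are permitted; onsets are limited to one consonant).
Inserting the epenthetic vowel yields /v/ → /vɛ/, /x/ → /xa/, /θ/ → /θa/.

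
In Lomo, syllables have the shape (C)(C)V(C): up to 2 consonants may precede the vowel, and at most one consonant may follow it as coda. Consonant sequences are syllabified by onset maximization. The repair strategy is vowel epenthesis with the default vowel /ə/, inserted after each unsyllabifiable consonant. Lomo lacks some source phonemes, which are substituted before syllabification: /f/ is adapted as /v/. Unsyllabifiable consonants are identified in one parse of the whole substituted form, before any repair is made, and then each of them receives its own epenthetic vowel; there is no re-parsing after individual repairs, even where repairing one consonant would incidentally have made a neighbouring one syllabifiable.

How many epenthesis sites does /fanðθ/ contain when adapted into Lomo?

After substitution the input is /vanðθ/.
The unsyllabifiable consonants are /ð/, /θ/; each receives one epenthetic vowel.

2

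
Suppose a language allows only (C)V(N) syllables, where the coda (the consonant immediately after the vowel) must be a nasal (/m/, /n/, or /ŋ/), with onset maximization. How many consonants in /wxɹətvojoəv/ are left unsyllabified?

Syllabifying with onset maximization leaves /w/, /x/, /t/, /v/ stranded (only a nasal (/m/, /n/, or /ŋ/) is licensed in coda position; onsets are limited to one consonant).

4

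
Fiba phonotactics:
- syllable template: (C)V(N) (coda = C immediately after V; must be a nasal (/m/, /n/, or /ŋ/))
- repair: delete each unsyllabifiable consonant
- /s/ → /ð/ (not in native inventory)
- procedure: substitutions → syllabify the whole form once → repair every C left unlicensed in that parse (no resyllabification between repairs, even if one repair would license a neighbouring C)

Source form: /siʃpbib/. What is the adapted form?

Substitution: /s/ → /ð/, giving /ðiʃpbib/.
Under (C)V(N), the unsyllabifiable consonants are /ʃ/, /p/, /b/ (only a nasal (/m/, /n/, or /ŋ/) is licensed in coda position; onsets are limited to one consonant).
Deleting the stranded consonants removes /ʃ/, /p/, /b/.

ðibi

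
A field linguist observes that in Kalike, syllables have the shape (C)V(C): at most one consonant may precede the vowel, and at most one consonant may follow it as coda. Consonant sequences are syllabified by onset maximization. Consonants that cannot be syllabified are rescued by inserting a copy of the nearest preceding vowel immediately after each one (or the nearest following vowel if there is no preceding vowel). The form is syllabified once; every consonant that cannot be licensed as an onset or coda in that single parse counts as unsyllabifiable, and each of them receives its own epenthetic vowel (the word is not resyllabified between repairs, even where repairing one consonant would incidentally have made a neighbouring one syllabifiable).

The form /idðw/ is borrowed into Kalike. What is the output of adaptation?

Syllabifying with onset maximization leaves /ð/, /w/ stranded (at most one coda consonant is licensed; onsets are limited to one consonant).
Each unlicensed consonant becomes the onset of a new syllable: /ð/ → /ði/, /w/ → /wi/.

idðiwi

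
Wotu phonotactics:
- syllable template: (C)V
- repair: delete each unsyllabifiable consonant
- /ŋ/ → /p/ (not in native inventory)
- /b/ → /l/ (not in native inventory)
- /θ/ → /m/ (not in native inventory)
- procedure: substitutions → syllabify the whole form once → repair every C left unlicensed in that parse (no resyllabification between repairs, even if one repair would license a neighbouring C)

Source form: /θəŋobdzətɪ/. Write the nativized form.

Substitution: /θ/ → /m/, /ŋ/ → /p/, /b/ → /l/, giving /məpoldzətɪ/.
Under (C)V, the unsyllabifiable consonants are /l/, /d/ (no codas are permitted; onsets are limited to one consonant).
Each unlicensed consonant is deleted: /l/, /d/.

məpozətɪ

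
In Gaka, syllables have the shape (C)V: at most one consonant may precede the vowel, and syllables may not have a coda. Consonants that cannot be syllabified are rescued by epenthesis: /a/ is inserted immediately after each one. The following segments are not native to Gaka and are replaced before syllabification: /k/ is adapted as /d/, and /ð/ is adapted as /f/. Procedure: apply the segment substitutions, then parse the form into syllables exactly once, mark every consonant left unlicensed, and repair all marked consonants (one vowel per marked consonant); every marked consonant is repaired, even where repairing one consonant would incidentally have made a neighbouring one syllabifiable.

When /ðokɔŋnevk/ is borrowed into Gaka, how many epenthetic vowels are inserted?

3

After substitution the input is /fodɔŋnevd/.
The unsyllabifiable consonants are /ŋ/, /v/, /d/; each receives one epenthetic vowel.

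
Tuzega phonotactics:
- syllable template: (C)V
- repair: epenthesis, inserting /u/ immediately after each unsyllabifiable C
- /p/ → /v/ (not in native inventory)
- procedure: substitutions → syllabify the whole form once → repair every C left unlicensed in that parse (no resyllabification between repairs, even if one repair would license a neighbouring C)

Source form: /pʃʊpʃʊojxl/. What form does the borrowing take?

vuʃʊvuʃʊojuxulu

Substitution: /p/ → /v/, giving /vʃʊvʃʊojxl/.
Syllabifying with onset maximization leaves /v/, /v/, /j/, /x/, /l/ stranded (no codas are permitted; onsets are limited to one consonant).
Inserting the epenthetic vowel yields /v/ → /vu/, /v/ → /vu/, /j/ → /ju/, /x/ → /xu/, /l/ → /lu/.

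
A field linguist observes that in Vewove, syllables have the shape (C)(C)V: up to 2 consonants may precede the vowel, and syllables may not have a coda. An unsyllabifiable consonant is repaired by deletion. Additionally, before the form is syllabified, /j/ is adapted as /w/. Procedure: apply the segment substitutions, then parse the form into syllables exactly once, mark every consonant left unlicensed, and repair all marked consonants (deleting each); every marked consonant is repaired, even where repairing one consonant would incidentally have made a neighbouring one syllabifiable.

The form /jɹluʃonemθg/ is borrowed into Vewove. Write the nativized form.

Substitution: /j/ → /w/, giving /wɹluʃonemθg/.
Syllabifying with onset maximization leaves /w/, /m/, /θ/, /g/ stranded (no codas are permitted; onsets may contain at most 2 consonants).
Deleting the stranded consonants removes /w/, /m/, /θ/, /g/.

ɹluʃone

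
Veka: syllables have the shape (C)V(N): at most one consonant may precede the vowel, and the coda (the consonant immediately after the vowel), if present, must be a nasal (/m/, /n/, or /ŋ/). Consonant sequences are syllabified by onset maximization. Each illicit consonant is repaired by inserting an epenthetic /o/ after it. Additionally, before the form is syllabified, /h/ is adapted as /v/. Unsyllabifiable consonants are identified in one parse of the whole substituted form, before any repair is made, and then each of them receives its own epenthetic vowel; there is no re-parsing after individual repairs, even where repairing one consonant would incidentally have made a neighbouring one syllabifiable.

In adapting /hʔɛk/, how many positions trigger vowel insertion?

After substitution the input is /vʔɛk/.
The unsyllabifiable consonants are /v/, /k/; each receives one epenthetic vowel.

2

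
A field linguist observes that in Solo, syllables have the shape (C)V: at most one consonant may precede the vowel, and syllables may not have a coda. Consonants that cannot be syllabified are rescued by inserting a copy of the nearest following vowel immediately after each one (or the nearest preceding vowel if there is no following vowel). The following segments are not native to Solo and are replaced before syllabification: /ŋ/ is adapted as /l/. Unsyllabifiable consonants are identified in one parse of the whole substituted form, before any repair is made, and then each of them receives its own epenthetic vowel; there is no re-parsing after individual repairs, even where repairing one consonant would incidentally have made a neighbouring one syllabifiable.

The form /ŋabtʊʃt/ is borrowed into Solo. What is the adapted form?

labʊtʊʃʊtʊ

Substitution: /ŋ/ → /l/, giving /labtʊʃt/.
The consonants /b/, /ʃ/, /t/ cannot be parsed into a legal (C)V syllable (no codas are permitted; onsets are limited to one consonant).
Epenthesis after each stranded consonant: /b/ → /bʊ/, /ʃ/ → /ʃʊ/, /t/ → /tʊ/.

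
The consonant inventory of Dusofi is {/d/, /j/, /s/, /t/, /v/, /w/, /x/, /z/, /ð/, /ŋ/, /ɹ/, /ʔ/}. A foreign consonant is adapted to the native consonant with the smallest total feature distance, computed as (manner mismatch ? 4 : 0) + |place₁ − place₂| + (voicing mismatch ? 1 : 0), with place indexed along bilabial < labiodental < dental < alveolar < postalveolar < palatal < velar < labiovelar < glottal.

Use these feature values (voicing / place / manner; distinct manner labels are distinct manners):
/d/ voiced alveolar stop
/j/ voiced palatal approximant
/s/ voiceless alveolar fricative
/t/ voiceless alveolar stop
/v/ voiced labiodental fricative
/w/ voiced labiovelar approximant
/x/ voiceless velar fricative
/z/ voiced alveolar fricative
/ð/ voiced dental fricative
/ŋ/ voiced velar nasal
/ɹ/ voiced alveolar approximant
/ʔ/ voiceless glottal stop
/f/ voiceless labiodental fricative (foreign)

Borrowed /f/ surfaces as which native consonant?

/v/ is closest: same manner (fricative), place distance 0 (labiodental→labiodental), voicing differs (+1); total 1. Next closest is /s/ at distance 2.

v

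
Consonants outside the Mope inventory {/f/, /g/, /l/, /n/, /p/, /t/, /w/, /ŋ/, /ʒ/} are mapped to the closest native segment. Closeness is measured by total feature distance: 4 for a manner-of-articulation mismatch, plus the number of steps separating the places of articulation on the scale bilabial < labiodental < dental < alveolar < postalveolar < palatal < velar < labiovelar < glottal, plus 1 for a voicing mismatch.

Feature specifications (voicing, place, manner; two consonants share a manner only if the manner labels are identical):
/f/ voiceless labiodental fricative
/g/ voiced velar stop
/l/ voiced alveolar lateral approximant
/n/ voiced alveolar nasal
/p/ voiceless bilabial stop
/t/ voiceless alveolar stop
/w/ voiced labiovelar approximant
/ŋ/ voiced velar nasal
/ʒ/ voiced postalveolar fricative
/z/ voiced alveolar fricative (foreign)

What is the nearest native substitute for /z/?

ʒ

/ʒ/ is closest: same manner (fricative), place distance 1 (alveolar→postalveolar), same voicing; total 1. Next closest is /f/ at distance 3.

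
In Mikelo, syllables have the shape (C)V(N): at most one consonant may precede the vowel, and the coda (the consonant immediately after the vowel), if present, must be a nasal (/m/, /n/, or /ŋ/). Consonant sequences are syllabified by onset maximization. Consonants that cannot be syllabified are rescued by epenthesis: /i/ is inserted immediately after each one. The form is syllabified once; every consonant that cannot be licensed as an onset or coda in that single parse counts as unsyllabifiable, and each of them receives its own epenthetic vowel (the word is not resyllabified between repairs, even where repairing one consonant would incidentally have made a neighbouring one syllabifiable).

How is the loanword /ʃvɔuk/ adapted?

The consonants /ʃ/, /k/ cannot be parsed into a legal (C)V(N) syllable (only a nasal (/m/, /n/, or /ŋ/) is licensed in coda position; onsets are limited to one consonant).
Each unlicensed consonant becomes the onset of a new syllable: /ʃ/ → /ʃi/, /k/ → /ki/.

ʃivɔuki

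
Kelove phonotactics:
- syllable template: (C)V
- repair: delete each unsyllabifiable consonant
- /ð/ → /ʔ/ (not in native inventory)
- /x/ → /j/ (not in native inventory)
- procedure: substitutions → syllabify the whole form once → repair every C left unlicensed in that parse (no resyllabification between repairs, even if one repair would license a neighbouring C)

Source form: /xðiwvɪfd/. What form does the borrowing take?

ʔivɪ

Substitution: /x/ → /j/, /ð/ → /ʔ/, giving /jʔiwvɪfd/.
Syllabifying with onset maximization leaves /j/, /w/, /f/, /d/ stranded (no codas are permitted; onsets are limited to one consonant).
Deletion applies to /j/, /w/, /f/, /d/.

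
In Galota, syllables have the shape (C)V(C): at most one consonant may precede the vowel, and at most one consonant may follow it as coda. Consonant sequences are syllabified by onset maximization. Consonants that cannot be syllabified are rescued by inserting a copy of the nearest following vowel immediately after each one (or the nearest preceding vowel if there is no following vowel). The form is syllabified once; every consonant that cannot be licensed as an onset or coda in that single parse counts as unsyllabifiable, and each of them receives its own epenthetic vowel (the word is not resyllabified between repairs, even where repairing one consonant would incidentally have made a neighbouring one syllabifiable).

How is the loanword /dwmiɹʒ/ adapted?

Syllabifying with onset maximization leaves /d/, /w/, /ʒ/ stranded (at most one coda consonant is licensed; onsets are limited to one consonant).
Each unlicensed consonant becomes the onset of a new syllable: /d/ → /di/, /w/ → /wi/, /ʒ/ → /ʒi/.

diwimiɹʒi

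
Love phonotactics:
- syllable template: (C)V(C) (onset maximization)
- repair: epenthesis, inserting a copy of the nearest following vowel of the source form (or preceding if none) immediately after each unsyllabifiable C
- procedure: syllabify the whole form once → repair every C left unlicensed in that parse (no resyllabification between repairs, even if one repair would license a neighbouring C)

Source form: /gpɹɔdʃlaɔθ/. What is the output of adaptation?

gɔpɔɹɔdʃalaɔθ

Syllabifying with onset maximization leaves /g/, /p/, /ʃ/ stranded (at most one coda consonant is licensed; onsets are limited to one consonant).
Inserting the epenthetic vowel yields /g/ → /gɔ/, /p/ → /pɔ/, /ʃ/ → /ʃa/.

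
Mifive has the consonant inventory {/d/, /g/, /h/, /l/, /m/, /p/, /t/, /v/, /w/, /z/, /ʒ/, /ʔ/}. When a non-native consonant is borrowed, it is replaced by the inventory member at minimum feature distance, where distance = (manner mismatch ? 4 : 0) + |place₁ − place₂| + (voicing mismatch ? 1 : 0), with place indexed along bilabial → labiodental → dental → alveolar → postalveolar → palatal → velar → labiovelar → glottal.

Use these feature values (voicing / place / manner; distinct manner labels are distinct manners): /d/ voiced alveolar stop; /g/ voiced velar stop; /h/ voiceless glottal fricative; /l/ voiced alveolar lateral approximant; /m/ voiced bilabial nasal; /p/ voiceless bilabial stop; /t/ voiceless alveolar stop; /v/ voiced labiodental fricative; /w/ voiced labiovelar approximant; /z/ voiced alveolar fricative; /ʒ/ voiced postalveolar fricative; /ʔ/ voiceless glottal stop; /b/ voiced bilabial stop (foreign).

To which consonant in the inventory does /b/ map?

p

/p/ is closest: same manner (stop), place distance 0 (bilabial→bilabial), voicing differs (+1); total 1. Next closest is /d/ at distance 3.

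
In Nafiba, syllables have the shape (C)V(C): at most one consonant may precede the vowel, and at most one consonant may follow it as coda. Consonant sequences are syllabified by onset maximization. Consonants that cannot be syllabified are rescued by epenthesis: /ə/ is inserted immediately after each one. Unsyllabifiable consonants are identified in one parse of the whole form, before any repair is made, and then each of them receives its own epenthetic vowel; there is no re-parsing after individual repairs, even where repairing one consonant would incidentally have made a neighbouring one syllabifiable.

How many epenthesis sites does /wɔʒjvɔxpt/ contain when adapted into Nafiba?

3

The unsyllabifiable consonants are /j/, /p/, /t/; each receives one epenthetic vowel.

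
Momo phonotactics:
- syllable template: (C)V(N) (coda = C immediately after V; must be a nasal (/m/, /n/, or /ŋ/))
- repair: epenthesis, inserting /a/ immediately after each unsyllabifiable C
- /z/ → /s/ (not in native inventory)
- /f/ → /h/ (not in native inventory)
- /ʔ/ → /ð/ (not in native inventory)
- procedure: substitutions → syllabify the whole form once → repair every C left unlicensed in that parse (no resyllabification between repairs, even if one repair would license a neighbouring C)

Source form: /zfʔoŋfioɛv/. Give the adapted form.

sahaðoŋhioɛva

Substitution: /z/ → /s/, /f/ → /h/, /ʔ/ → /ð/, giving /shðoŋhioɛv/.
Syllabifying with onset maximization leaves /s/, /h/, /v/ stranded (only a nasal (/m/, /n/, or /ŋ/) is licensed in coda position; onsets are limited to one consonant).
Epenthesis after each stranded consonant: /s/ → /sa/, /h/ → /ha/, /v/ → /va/.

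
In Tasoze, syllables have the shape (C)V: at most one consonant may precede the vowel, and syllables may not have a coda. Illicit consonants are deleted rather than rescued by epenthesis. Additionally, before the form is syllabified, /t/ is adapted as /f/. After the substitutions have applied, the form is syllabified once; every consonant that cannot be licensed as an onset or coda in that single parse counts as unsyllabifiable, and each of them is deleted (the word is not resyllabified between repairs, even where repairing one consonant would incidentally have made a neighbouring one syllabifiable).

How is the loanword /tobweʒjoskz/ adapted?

Substitution: /t/ → /f/, giving /fobweʒjoskz/.
The consonants /b/, /ʒ/, /s/, /k/, /z/ cannot be parsed into a legal (C)V syllable (no codas are permitted; onsets are limited to one consonant).
Deletion applies to /b/, /ʒ/, /s/, /k/, /z/.

fowejo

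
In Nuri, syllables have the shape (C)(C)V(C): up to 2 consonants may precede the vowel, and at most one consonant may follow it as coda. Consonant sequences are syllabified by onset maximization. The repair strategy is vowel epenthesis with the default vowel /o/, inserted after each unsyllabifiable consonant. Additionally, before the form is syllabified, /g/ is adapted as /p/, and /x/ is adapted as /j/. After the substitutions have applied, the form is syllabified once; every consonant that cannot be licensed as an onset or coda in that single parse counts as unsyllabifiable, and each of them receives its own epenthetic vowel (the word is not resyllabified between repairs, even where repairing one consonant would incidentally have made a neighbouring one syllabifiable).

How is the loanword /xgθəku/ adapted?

jopθəku

Substitution: /x/ → /j/, /g/ → /p/, giving /jpθəku/.
The consonants /j/ cannot be parsed into a legal (C)(C)V(C) syllable (at most one coda consonant is licensed; onsets may contain at most 2 consonants).
Epenthesis after each stranded consonant: /j/ → /jo/.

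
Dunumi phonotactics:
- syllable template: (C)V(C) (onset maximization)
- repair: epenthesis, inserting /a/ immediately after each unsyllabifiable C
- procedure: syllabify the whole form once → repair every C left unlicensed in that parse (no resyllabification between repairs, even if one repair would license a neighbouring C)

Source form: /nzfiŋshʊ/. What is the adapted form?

The consonants /n/, /z/, /s/ cannot be parsed into a legal (C)V(C) syllable (at most one coda consonant is licensed; onsets are limited to one consonant).
Each unlicensed consonant becomes the onset of a new syllable: /n/ → /na/, /z/ → /za/, /s/ → /sa/.

nazafiŋsahʊ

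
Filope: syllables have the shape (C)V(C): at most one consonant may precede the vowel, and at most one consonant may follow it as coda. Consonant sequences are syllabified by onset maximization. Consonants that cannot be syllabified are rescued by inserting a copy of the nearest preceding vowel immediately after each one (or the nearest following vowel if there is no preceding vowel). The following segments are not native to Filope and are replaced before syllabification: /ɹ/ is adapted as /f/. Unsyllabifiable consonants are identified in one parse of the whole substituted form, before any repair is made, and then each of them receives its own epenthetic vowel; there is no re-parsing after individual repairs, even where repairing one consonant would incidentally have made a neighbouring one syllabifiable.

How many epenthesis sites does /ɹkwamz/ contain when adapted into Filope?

3

After substitution the input is /fkwamz/.
The unsyllabifiable consonants are /f/, /k/, /z/; each receives one epenthetic vowel.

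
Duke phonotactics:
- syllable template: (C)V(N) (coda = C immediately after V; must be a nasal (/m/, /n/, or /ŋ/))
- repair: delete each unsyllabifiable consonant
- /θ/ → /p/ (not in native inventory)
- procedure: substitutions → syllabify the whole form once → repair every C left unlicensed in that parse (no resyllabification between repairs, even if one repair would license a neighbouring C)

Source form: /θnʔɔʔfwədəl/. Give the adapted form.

Substitution: /θ/ → /p/, giving /pnʔɔʔfwədəl/.
The consonants /p/, /n/, /ʔ/, /f/, /l/ cannot be parsed into a legal (C)V(N) syllable (only a nasal (/m/, /n/, or /ŋ/) is licensed in coda position; onsets are limited to one consonant).
Each unlicensed consonant is deleted: /p/, /n/, /ʔ/, /f/, /l/.

ʔɔwədə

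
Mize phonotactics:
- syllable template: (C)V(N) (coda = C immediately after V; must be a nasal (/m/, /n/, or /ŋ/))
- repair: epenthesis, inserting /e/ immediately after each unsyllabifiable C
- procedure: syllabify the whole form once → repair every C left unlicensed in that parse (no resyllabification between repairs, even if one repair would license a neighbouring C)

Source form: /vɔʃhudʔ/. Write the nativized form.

Under (C)V(N), the unsyllabifiable consonants are /ʃ/, /d/, /ʔ/ (only a nasal (/m/, /n/, or /ŋ/) is licensed in coda position; onsets are limited to one consonant).
Epenthesis after each stranded consonant: /ʃ/ → /ʃe/, /d/ → /de/, /ʔ/ → /ʔe/.

vɔʃehudeʔe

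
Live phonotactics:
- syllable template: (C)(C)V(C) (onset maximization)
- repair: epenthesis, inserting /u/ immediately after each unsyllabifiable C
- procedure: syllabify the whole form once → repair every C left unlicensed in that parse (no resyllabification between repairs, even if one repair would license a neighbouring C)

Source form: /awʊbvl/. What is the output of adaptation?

awʊbvulu

Under (C)(C)V(C), the unsyllabifiable consonants are /v/, /l/ (at most one coda consonant is licensed; onsets may contain at most 2 consonants).
Inserting the epenthetic vowel yields /v/ → /vu/, /l/ → /lu/.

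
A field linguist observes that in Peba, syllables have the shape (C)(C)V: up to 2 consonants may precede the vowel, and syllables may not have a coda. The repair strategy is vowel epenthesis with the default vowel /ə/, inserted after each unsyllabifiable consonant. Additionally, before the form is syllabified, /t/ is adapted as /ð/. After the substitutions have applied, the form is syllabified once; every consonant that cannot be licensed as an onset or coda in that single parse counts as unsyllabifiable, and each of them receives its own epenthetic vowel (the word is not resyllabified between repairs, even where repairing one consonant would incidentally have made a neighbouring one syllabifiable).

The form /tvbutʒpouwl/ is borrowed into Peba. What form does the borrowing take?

ðəvbuðəʒpouwələ

Substitution: /t/ → /ð/, giving /ðvbuðʒpouwl/.
Under (C)(C)V, the unsyllabifiable consonants are /ð/, /ð/, /w/, /l/ (no codas are permitted; onsets may contain at most 2 consonants).
Inserting the epenthetic vowel yields /ð/ → /ðə/, /ð/ → /ðə/, /w/ → /wə/, /l/ → /lə/.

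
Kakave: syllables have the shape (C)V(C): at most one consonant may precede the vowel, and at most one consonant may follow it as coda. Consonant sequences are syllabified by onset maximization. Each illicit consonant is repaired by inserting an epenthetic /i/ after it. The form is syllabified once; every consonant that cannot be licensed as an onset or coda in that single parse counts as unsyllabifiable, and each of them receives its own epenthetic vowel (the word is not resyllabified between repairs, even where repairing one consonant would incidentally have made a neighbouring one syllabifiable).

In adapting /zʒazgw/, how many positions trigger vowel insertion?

The unsyllabifiable consonants are /z/, /g/, /w/; each receives one epenthetic vowel.

3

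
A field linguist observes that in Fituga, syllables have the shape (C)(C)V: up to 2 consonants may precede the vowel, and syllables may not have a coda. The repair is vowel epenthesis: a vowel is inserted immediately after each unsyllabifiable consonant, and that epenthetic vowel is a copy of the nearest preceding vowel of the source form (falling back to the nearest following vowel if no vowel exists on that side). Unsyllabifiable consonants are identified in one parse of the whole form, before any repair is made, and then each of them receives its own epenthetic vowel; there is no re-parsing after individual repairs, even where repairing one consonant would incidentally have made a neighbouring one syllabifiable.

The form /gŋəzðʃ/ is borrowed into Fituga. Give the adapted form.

gŋəzəðəʃə

Under (C)(C)V, the unsyllabifiable consonants are /z/, /ð/, /ʃ/ (no codas are permitted; onsets may contain at most 2 consonants).
Epenthesis after each stranded consonant: /z/ → /zə/, /ð/ → /ðə/, /ʃ/ → /ʃə/.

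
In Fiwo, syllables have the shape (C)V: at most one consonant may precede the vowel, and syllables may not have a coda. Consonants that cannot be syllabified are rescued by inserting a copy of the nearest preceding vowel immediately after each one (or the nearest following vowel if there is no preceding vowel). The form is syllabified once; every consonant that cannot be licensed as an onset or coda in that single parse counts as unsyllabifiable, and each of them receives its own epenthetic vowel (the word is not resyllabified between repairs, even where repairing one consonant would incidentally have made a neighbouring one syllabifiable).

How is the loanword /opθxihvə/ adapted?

Syllabifying with onset maximization leaves /p/, /θ/, /h/ stranded (no codas are permitted; onsets are limited to one consonant).
Inserting the epenthetic vowel yields /p/ → /po/, /θ/ → /θo/, /h/ → /hi/.

opoθoxihivə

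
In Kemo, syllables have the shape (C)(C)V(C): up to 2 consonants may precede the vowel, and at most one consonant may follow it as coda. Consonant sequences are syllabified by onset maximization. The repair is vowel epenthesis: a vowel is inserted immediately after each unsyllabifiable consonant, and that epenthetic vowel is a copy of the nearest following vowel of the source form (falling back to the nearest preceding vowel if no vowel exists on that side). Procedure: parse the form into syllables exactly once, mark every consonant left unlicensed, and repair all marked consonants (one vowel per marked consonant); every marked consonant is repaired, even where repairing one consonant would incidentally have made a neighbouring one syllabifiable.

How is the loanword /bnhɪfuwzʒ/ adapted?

bɪnhɪfuwzuʒu

The consonants /b/, /z/, /ʒ/ cannot be parsed into a legal (C)(C)V(C) syllable (at most one coda consonant is licensed; onsets may contain at most 2 consonants).
Inserting the epenthetic vowel yields /b/ → /bɪ/, /z/ → /zu/, /ʒ/ → /ʒu/.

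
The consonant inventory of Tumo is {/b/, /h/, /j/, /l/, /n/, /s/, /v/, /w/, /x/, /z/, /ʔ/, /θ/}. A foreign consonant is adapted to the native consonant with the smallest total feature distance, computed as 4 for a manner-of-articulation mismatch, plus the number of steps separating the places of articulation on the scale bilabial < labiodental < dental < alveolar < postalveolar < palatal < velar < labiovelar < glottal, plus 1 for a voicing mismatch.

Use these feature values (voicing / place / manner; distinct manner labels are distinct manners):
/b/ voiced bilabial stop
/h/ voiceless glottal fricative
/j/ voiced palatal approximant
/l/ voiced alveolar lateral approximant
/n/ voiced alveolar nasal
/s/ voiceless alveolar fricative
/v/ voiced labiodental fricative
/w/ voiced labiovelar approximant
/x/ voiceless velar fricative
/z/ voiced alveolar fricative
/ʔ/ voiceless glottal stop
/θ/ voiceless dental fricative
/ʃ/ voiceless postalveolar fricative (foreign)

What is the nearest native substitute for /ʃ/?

/s/ is closest: same manner (fricative), place distance 1 (postalveolar→alveolar), same voicing; total 1. Next closest is /x/ at distance 2.

s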